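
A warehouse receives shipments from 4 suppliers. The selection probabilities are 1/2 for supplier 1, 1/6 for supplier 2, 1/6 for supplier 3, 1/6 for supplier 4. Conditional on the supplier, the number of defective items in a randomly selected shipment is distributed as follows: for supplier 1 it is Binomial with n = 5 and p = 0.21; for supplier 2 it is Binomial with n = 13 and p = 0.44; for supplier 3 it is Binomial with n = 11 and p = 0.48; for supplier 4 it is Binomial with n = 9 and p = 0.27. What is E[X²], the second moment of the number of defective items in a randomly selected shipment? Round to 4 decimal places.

For each component E[X²] = Var + (mean)², giving 1: 1.932; 2: 35.9216; 3: 30.624; 4: 7.6788.
Overall E[X²] = 0.5·1.932 + 0.166667·35.9216 + 0.166667·30.624 + 0.166667·7.6788 = 13.3367.

13.3367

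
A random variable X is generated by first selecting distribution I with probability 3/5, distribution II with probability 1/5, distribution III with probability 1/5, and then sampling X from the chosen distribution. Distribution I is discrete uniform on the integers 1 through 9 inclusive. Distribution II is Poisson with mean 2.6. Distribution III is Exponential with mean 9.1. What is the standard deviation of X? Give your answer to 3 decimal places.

Per component, I: μ=5, E[X²]=31.6667; II: μ=2.6, E[X²]=9.36; III: μ=9.1, E[X²]=165.62.
E[X] = 0.6·5 + 0.2·2.6 + 0.2·9.1 = 5.34.
E[X²] = 0.6·31.6667 + 0.2·9.36 + 0.2·165.62 = 53.996.
Var(X) = E[X²] − (E[X])² = 53.996 − 28.5156 = 25.4804.
SD(X) = √25.4804 = 5.04781.

5.048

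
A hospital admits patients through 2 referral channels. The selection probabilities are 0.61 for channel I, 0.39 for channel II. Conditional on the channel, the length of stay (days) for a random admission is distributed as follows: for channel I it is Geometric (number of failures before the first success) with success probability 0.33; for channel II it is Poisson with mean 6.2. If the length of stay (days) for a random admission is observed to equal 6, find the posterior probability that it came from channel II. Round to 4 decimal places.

0.7742

Likelihoods P(X=6 | ·): I: 0.0298513; II: 0.1601.
Posterior ∝ prior × likelihood. Numerator for II: 0.39·0.1601 = 0.0624391.
Normalizing constant: 0.61·0.0298513 + 0.39·0.1601 = 0.0806483.
P(II | observation) = 0.0624391 / 0.0806483 = 0.774214.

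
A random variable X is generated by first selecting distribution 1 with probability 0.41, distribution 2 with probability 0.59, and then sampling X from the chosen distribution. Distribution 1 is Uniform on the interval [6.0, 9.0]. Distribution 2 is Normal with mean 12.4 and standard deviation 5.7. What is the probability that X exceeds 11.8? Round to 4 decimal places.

Conditional on each component, P(X > 11.8): 1: 0; 2: 0.541917.
By total probability, P(X > 11.8) = 0.41·0 + 0.59·0.541917 = 0.319731.

0.3197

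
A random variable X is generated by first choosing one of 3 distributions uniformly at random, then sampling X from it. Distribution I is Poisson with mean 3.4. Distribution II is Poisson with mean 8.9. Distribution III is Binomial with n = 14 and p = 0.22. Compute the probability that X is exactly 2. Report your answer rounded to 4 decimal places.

0.1406

Conditional on each component, P(X = 2): I: 0.192898; II: 0.00540168; III: 0.223369.
By total probability, P(X = 2) = 0.333333·0.192898 + 0.333333·0.00540168 + 0.333333·0.223369 = 0.140556.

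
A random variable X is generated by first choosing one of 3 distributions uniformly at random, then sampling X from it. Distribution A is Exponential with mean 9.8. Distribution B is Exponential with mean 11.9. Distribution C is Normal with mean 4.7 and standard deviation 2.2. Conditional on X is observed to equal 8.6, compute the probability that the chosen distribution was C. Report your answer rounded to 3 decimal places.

0.312

Likelihoods f(8.6 | ·): A: 0.0424286; B: 0.0407937; C: 0.0376781.
Posterior ∝ prior × likelihood. Numerator for C: 0.333333·0.0376781 = 0.0125594.
Normalizing constant: 0.333333·0.0424286 + 0.333333·0.0407937 + 0.333333·0.0376781 = 0.0403001.
P(C | observation) = 0.0125594 / 0.0403001 = 0.311646.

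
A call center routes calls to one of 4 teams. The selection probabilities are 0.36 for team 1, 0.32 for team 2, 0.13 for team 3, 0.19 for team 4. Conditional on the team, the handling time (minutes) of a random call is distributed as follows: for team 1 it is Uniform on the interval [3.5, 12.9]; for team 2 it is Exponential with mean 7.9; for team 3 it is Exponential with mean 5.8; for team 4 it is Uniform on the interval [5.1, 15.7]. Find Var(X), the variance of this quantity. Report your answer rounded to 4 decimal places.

Per component, 1: μ=8.2, E[X²]=74.6033; 2: μ=7.9, E[X²]=124.82; 3: μ=5.8, E[X²]=67.28; 4: μ=10.4, E[X²]=117.523.
E[X] = 0.36·8.2 + 0.32·7.9 + 0.13·5.8 + 0.19·10.4 = 8.21.
E[X²] = 0.36·74.6033 + 0.32·124.82 + 0.13·67.28 + 0.19·117.523 = 97.8754.
Var(X) = E[X²] − (E[X])² = 97.8754 − 67.4041 = 30.4713.

30.4713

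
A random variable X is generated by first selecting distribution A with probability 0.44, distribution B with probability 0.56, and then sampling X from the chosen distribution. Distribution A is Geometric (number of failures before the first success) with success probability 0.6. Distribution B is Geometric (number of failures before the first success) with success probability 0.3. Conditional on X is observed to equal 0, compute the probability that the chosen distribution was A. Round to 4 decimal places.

0.6111

Likelihoods P(X=0 | ·): A: 0.6; B: 0.3.
Posterior ∝ prior × likelihood. Numerator for A: 0.44·0.6 = 0.264.
Normalizing constant: 0.44·0.6 + 0.56·0.3 = 0.432.
P(A | observation) = 0.264 / 0.432 = 0.611111.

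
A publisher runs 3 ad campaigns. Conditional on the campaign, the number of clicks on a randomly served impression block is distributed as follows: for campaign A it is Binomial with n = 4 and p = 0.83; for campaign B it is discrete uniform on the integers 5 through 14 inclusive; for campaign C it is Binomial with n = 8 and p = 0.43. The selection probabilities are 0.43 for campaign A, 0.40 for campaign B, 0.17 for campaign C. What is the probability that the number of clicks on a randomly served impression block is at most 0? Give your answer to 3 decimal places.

0.002

Conditional on each campaign, P(X ≤ 0): A: 0.00083521; B: 0; C: 0.0111429.
By total probability, P(X ≤ 0) = 0.43·0.00083521 + 0.4·0 + 0.17·0.0111429 = 0.00225344.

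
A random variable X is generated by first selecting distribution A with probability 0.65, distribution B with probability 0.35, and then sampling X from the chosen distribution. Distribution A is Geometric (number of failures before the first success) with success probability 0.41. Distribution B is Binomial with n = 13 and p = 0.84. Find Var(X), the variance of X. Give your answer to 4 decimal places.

23.3426

Per component, A: μ=1.43902, E[X²]=5.58061; B: μ=10.92, E[X²]=120.994.
E[X] = 0.65·1.43902 + 0.35·10.92 = 4.75737.
E[X²] = 0.65·5.58061 + 0.35·120.994 = 45.9752.
Var(X) = E[X²] − (E[X])² = 45.9752 − 22.6325 = 23.3426.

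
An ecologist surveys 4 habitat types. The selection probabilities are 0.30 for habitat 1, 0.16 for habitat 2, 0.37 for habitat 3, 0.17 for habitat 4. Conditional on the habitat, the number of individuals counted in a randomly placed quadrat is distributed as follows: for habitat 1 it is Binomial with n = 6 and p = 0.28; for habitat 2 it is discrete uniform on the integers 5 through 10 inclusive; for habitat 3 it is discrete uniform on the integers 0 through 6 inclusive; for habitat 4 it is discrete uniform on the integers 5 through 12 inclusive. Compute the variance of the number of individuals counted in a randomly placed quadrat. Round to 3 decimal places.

Per component, 1: μ=1.68, E[X²]=4.032; 2: μ=7.5, E[X²]=59.1667; 3: μ=3, E[X²]=13; 4: μ=8.5, E[X²]=77.5.
E[X] = 0.3·1.68 + 0.16·7.5 + 0.37·3 + 0.17·8.5 = 4.259.
E[X²] = 0.3·4.032 + 0.16·59.1667 + 0.37·13 + 0.17·77.5 = 28.6613.
Var(X) = E[X²] − (E[X])² = 28.6613 − 18.1391 = 10.5222.

10.522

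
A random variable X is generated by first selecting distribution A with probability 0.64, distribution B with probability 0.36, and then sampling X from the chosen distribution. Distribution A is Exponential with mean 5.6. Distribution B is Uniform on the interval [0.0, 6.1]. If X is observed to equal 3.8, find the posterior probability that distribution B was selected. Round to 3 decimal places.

Likelihoods f(3.8 | ·): A: 0.0905967; B: 0.163934.
Posterior ∝ prior × likelihood. Numerator for B: 0.36·0.163934 = 0.0590164.
Normalizing constant: 0.64·0.0905967 + 0.36·0.163934 = 0.116998.
P(B | observation) = 0.0590164 / 0.116998 = 0.504421.

0.504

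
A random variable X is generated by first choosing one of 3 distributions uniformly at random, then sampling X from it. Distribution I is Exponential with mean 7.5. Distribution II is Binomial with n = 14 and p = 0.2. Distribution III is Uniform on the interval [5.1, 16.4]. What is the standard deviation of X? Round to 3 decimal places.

5.805

Per component, I: μ=7.5, E[X²]=112.5; II: μ=2.8, E[X²]=10.08; III: μ=10.75, E[X²]=126.203.
E[X] = 0.333333·7.5 + 0.333333·2.8 + 0.333333·10.75 = 7.01667.
E[X²] = 0.333333·112.5 + 0.333333·10.08 + 0.333333·126.203 = 82.9278.
Var(X) = E[X²] − (E[X])² = 82.9278 − 49.2336 = 33.6942.
SD(X) = √33.6942 = 5.80467.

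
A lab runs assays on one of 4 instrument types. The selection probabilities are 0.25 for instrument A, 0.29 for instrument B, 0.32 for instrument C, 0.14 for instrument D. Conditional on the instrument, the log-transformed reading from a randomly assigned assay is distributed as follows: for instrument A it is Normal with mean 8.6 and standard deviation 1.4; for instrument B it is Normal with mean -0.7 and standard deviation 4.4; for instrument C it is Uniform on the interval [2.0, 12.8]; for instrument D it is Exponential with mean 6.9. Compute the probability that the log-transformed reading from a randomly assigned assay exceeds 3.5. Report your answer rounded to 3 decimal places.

Conditional on each instrument, P(X > 3.5): A: 0.999865; B: 0.169904; C: 0.861111; D: 0.602151.
By total probability, P(X > 3.5) = 0.25·0.999865 + 0.29·0.169904 + 0.32·0.861111 + 0.14·0.602151 = 0.659095.

0.659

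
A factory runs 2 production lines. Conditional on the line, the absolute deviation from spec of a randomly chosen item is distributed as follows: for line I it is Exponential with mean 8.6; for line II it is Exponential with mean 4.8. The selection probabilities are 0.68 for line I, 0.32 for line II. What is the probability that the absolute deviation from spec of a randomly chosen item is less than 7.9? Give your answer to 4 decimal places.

Conditional on each line, P(X < 7.9): I: 0.600924; II: 0.807148.
By total probability, P(X < 7.9) = 0.68·0.600924 + 0.32·0.807148 = 0.666916.

0.6669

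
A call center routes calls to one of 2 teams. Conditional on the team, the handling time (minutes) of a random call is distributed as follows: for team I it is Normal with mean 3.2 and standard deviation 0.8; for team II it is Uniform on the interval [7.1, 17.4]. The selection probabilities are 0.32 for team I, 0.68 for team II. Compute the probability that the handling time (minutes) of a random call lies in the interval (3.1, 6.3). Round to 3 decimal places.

Conditional on each team, P(3.1 < X < 6.3): I: 0.549685; II: 0.
By total probability, P(3.1 < X < 6.3) = 0.32·0.549685 + 0.68·0 = 0.175899.

0.176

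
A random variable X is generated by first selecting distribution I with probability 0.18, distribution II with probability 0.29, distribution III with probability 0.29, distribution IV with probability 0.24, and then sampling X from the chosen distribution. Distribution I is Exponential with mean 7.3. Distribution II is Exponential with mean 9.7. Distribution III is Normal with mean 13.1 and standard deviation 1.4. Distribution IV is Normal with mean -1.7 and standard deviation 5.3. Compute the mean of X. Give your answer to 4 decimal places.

Component means — I: 7.3; II: 9.7; III: 13.1; IV: -1.7.
E[X] = 0.18·7.3 + 0.29·9.7 + 0.29·13.1 + 0.24·-1.7 = 7.518.

7.5180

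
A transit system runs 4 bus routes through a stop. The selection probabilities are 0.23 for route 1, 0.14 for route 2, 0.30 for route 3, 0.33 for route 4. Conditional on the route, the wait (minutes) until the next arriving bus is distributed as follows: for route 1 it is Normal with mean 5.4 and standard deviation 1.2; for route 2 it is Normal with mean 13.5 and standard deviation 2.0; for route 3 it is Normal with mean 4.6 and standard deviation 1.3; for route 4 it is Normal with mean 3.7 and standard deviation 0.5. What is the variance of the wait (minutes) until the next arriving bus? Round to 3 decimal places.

11.701

Per component, 1: μ=5.4, E[X²]=30.6; 2: μ=13.5, E[X²]=186.25; 3: μ=4.6, E[X²]=22.85; 4: μ=3.7, E[X²]=13.94.
E[X] = 0.23·5.4 + 0.14·13.5 + 0.3·4.6 + 0.33·3.7 = 5.733.
E[X²] = 0.23·30.6 + 0.14·186.25 + 0.3·22.85 + 0.33·13.94 = 44.5682.
Var(X) = E[X²] − (E[X])² = 44.5682 − 32.8673 = 11.7009.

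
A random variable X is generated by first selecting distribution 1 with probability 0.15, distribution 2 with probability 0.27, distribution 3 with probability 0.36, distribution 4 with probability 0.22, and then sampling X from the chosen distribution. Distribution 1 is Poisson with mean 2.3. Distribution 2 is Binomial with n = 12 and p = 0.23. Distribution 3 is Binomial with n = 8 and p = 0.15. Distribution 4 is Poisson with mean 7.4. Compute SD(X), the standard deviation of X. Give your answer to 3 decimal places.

Per component, 1: μ=2.3, E[X²]=7.59; 2: μ=2.76, E[X²]=9.7428; 3: μ=1.2, E[X²]=2.46; 4: μ=7.4, E[X²]=62.16.
E[X] = 0.15·2.3 + 0.27·2.76 + 0.36·1.2 + 0.22·7.4 = 3.1502.
E[X²] = 0.15·7.59 + 0.27·9.7428 + 0.36·2.46 + 0.22·62.16 = 18.3299.
Var(X) = E[X²] − (E[X])² = 18.3299 − 9.92376 = 8.4061.
SD(X) = √8.4061 = 2.89933.

2.899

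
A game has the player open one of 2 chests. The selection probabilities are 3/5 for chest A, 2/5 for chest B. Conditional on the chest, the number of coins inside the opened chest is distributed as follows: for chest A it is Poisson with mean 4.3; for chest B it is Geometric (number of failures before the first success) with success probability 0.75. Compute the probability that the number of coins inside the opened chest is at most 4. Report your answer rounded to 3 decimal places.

0.742

Conditional on each chest, P(X ≤ 4): A: 0.570438; B: 0.999023.
By total probability, P(X ≤ 4) = 0.6·0.570438 + 0.4·0.999023 = 0.741872.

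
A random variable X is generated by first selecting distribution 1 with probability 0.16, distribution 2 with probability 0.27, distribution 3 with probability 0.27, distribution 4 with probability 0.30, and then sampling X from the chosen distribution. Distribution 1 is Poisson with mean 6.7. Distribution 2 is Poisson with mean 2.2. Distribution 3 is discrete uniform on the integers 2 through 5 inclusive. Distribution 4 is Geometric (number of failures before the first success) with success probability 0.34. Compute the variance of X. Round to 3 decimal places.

Per component, 1: μ=6.7, E[X²]=51.59; 2: μ=2.2, E[X²]=7.04; 3: μ=3.5, E[X²]=13.5; 4: μ=1.94118, E[X²]=9.47751.
E[X] = 0.16·6.7 + 0.27·2.2 + 0.27·3.5 + 0.3·1.94118 = 3.19335.
E[X²] = 0.16·51.59 + 0.27·7.04 + 0.27·13.5 + 0.3·9.47751 = 16.6435.
Var(X) = E[X²] − (E[X])² = 16.6435 − 10.1975 = 6.44595.

6.446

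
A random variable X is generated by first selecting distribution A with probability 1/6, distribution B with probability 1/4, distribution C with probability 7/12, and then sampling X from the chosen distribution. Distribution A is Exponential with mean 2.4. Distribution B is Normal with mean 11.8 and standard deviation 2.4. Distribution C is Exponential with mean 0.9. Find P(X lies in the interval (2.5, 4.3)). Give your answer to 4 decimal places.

Conditional on each component, P(2.5 < X < 4.3): A: 0.186184; B: 0.000835713; C: 0.0537618.
By total probability, P(2.5 < X < 4.3) = 0.166667·0.186184 + 0.25·0.000835713 + 0.583333·0.0537618 = 0.0626007.

0.0626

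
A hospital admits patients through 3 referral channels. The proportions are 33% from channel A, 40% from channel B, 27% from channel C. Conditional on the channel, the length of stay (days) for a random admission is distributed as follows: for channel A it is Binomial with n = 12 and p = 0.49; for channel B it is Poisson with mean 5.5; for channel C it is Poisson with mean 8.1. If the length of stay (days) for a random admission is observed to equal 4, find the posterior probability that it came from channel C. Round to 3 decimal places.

0.122

Likelihoods P(X=4 | ·): A: 0.130602; B: 0.155819; C: 0.0544432.
Posterior ∝ prior × likelihood. Numerator for C: 0.27·0.0544432 = 0.0146997.
Normalizing constant: 0.33·0.130602 + 0.4·0.155819 + 0.27·0.0544432 = 0.120126.
P(C | observation) = 0.0146997 / 0.120126 = 0.122369.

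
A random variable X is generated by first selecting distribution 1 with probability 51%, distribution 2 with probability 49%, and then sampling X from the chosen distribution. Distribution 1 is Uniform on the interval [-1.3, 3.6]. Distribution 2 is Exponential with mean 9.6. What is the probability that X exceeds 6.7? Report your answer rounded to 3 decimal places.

Conditional on each component, P(X > 6.7): 1: 0; 2: 0.497621.
By total probability, P(X > 6.7) = 0.51·0 + 0.49·0.497621 = 0.243834.

0.244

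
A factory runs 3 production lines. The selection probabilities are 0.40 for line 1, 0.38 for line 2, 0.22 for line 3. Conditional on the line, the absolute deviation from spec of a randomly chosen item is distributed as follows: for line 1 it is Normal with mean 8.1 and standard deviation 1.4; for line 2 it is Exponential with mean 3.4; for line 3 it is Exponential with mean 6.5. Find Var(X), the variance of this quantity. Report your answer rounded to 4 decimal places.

18.8582

Per component, 1: μ=8.1, E[X²]=67.57; 2: μ=3.4, E[X²]=23.12; 3: μ=6.5, E[X²]=84.5.
E[X] = 0.4·8.1 + 0.38·3.4 + 0.22·6.5 = 5.962.
E[X²] = 0.4·67.57 + 0.38·23.12 + 0.22·84.5 = 54.4036.
Var(X) = E[X²] − (E[X])² = 54.4036 − 35.5454 = 18.8582.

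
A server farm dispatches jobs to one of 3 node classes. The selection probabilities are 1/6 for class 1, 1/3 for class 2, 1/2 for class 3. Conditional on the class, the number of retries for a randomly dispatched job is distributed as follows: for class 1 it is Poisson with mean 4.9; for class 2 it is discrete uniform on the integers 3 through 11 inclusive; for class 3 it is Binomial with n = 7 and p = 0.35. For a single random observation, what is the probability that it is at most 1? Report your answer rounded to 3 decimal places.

Conditional on each class, P(X ≤ 1): 1: 0.0439348; 2: 0; 3: 0.233799.
By total probability, P(X ≤ 1) = 0.166667·0.0439348 + 0.333333·0 + 0.5·0.233799 = 0.124222.

0.124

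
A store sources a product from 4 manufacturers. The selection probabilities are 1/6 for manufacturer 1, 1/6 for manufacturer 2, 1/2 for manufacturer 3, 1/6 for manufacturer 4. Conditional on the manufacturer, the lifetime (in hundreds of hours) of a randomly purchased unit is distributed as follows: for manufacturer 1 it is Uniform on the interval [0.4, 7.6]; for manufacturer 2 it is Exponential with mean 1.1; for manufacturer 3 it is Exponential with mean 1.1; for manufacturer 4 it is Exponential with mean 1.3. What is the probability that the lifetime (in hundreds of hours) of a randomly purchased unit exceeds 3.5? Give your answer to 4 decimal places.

0.1339

Conditional on each manufacturer, P(X > 3.5): 1: 0.569444; 2: 0.0415101; 3: 0.0415101; 4: 0.0677245.
By total probability, P(X > 3.5) = 0.166667·0.569444 + 0.166667·0.0415101 + 0.5·0.0415101 + 0.166667·0.0677245 = 0.133868.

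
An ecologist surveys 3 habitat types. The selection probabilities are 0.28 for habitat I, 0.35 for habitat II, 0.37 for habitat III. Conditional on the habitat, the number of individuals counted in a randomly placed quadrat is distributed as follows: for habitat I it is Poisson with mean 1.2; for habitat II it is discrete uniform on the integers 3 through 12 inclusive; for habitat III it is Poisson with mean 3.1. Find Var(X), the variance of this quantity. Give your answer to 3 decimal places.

Per component, I: μ=1.2, E[X²]=2.64; II: μ=7.5, E[X²]=64.5; III: μ=3.1, E[X²]=12.71.
E[X] = 0.28·1.2 + 0.35·7.5 + 0.37·3.1 = 4.108.
E[X²] = 0.28·2.64 + 0.35·64.5 + 0.37·12.71 = 28.0169.
Var(X) = E[X²] − (E[X])² = 28.0169 − 16.8757 = 11.1412.

11.141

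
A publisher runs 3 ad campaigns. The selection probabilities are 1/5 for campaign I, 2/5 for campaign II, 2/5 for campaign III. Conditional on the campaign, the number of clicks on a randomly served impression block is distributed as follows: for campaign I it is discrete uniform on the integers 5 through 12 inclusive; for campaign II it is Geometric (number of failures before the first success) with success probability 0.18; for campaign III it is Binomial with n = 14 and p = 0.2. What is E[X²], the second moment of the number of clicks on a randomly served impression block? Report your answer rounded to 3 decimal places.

37.957

For each component E[X²] = Var + (mean)², giving I: 77.5; II: 46.0617; III: 10.08.
Overall E[X²] = 0.2·77.5 + 0.4·46.0617 + 0.4·10.08 = 37.9567.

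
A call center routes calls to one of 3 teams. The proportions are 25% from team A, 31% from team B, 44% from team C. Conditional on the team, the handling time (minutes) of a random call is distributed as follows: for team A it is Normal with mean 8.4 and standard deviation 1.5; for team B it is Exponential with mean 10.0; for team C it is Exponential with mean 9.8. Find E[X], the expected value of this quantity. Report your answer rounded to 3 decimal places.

Component means — A: 8.4; B: 10; C: 9.8.
E[X] = 0.25·8.4 + 0.31·10 + 0.44·9.8 = 9.512.

9.512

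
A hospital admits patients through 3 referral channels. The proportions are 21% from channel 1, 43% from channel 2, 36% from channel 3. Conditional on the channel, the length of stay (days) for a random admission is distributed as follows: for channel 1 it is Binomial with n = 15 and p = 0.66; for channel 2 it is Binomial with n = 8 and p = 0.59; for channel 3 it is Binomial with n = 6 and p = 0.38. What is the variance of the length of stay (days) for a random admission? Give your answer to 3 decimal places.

Per component, 1: μ=9.9, E[X²]=101.376; 2: μ=4.72, E[X²]=24.2136; 3: μ=2.28, E[X²]=6.612.
E[X] = 0.21·9.9 + 0.43·4.72 + 0.36·2.28 = 4.9294.
E[X²] = 0.21·101.376 + 0.43·24.2136 + 0.36·6.612 = 34.0811.
Var(X) = E[X²] − (E[X])² = 34.0811 − 24.299 = 9.78214.

9.782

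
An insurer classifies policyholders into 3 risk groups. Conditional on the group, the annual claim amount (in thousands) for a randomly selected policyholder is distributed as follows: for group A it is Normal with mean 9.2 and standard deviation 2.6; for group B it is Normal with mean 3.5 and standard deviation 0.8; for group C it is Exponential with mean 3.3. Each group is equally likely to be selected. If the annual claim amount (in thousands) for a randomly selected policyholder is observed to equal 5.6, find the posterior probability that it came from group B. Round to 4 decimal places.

Likelihoods f(5.6 | ·): A: 0.0588343; B: 0.0159052; C: 0.0555267.
Posterior ∝ prior × likelihood. Numerator for B: 0.333333·0.0159052 = 0.00530174.
Normalizing constant: 0.333333·0.0588343 + 0.333333·0.0159052 + 0.333333·0.0555267 = 0.0434221.
P(B | observation) = 0.00530174 / 0.0434221 = 0.122098.

0.1221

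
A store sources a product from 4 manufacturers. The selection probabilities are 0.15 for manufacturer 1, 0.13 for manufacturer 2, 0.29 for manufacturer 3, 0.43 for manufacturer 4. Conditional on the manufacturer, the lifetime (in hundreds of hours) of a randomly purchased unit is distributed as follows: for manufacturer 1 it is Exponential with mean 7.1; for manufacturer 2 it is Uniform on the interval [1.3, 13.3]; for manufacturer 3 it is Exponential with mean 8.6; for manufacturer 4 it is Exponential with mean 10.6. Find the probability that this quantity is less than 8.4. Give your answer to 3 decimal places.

Conditional on each manufacturer, P(X < 8.4): 1: 0.693672; 2: 0.591667; 3: 0.623465; 4: 0.547267.
By total probability, P(X < 8.4) = 0.15·0.693672 + 0.13·0.591667 + 0.29·0.623465 + 0.43·0.547267 = 0.597097.

0.597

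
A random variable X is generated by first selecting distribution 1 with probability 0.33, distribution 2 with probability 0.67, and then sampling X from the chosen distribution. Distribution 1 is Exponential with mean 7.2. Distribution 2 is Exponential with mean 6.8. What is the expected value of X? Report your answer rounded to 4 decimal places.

6.9320

Component means — 1: 7.2; 2: 6.8.
E[X] = 0.33·7.2 + 0.67·6.8 = 6.932.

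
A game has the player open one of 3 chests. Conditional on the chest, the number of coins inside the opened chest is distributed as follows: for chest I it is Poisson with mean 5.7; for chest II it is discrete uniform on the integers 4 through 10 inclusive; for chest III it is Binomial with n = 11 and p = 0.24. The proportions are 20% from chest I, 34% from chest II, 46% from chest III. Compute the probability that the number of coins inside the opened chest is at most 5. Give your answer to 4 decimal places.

Conditional on each chest, P(X ≤ 5): I: 0.494985; II: 0.285714; III: 0.971678.
By total probability, P(X ≤ 5) = 0.2·0.494985 + 0.34·0.285714 + 0.46·0.971678 = 0.643112.

0.6431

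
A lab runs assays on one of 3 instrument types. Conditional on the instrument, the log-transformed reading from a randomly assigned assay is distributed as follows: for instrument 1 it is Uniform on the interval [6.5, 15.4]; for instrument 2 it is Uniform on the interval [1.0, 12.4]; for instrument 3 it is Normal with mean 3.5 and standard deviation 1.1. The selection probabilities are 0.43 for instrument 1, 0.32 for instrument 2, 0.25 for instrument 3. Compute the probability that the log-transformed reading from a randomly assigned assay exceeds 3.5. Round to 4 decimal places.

0.8048

Conditional on each instrument, P(X > 3.5): 1: 1; 2: 0.780702; 3: 0.5.
By total probability, P(X > 3.5) = 0.43·1 + 0.32·0.780702 + 0.25·0.5 = 0.804825.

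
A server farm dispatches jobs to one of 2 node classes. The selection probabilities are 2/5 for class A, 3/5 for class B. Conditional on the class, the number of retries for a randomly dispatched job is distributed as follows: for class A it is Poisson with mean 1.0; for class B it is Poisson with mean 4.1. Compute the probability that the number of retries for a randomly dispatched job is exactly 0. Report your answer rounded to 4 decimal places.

Conditional on each class, P(X = 0): A: 0.367879; B: 0.0165727.
By total probability, P(X = 0) = 0.4·0.367879 + 0.6·0.0165727 = 0.157095.

0.1571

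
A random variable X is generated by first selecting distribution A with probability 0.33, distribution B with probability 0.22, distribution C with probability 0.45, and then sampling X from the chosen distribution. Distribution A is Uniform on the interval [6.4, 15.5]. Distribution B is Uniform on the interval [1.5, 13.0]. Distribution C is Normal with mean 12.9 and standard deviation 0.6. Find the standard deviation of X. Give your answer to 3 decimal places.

3.096

Per component, A: μ=10.95, E[X²]=126.803; B: μ=7.25, E[X²]=63.5833; C: μ=12.9, E[X²]=166.77.
E[X] = 0.33·10.95 + 0.22·7.25 + 0.45·12.9 = 11.0135.
E[X²] = 0.33·126.803 + 0.22·63.5833 + 0.45·166.77 = 130.88.
Var(X) = E[X²] − (E[X])² = 130.88 − 121.297 = 9.58275.
SD(X) = √9.58275 = 3.0956.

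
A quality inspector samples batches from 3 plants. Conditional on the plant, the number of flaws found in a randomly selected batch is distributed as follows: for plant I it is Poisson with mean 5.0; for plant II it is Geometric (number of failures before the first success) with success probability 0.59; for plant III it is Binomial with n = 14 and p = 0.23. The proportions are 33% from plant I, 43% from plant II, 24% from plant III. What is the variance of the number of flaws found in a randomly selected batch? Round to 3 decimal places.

6.290

Per component, I: μ=5, E[X²]=30; II: μ=0.694915, E[X²]=1.66073; III: μ=3.22, E[X²]=12.8478.
E[X] = 0.33·5 + 0.43·0.694915 + 0.24·3.22 = 2.72161.
E[X²] = 0.33·30 + 0.43·1.66073 + 0.24·12.8478 = 13.6976.
Var(X) = E[X²] − (E[X])² = 13.6976 − 7.40718 = 6.29041.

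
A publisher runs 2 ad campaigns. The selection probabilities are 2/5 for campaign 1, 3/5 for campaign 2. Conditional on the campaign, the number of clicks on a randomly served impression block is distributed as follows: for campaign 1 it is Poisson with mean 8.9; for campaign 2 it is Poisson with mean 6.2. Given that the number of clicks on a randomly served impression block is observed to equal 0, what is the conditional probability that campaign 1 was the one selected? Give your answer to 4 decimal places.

0.0429

Likelihoods P(X=0 | ·): 1: 0.000136389; 2: 0.00202943.
Posterior ∝ prior × likelihood. Numerator for 1: 0.4·0.000136389 = 5.45556e-05.
Normalizing constant: 0.4·0.000136389 + 0.6·0.00202943 = 0.00127221.
P(1 | observation) = 5.45556e-05 / 0.00127221 = 0.0428824.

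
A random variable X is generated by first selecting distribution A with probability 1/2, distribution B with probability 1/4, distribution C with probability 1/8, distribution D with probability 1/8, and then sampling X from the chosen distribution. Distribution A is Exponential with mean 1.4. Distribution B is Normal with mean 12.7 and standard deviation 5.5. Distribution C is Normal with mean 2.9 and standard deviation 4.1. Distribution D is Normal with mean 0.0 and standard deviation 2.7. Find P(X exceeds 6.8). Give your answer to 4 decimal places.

0.2405

Conditional on each component, P(X > 6.8): A: 0.00777266; B: 0.858303; C: 0.170746; D: 0.00589248.
By total probability, P(X > 6.8) = 0.5·0.00777266 + 0.25·0.858303 + 0.125·0.170746 + 0.125·0.00589248 = 0.240542.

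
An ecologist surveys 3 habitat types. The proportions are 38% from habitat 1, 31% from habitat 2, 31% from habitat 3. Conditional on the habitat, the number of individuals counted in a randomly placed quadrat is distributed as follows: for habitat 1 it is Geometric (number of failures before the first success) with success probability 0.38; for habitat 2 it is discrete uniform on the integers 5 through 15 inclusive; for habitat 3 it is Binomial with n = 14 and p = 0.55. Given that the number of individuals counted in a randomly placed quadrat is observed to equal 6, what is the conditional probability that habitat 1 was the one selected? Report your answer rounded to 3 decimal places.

Likelihoods P(X=6 | ·): 1: 0.0215841; 2: 0.0909091; 3: 0.139776.
Posterior ∝ prior × likelihood. Numerator for 1: 0.38·0.0215841 = 0.00820195.
Normalizing constant: 0.38·0.0215841 + 0.31·0.0909091 + 0.31·0.139776 = 0.0797142.
P(1 | observation) = 0.00820195 / 0.0797142 = 0.102892.

0.103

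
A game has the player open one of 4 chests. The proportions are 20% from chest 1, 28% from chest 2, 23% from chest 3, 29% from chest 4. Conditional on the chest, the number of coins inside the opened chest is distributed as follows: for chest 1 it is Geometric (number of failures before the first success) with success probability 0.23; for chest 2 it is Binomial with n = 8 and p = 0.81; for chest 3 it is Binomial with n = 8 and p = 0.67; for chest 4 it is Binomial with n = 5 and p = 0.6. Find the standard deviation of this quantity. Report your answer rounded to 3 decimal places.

Per component, 1: μ=3.34783, E[X²]=25.7637; 2: μ=6.48, E[X²]=43.2216; 3: μ=5.36, E[X²]=30.4984; 4: μ=3, E[X²]=10.2.
E[X] = 0.2·3.34783 + 0.28·6.48 + 0.23·5.36 + 0.29·3 = 4.58677.
E[X²] = 0.2·25.7637 + 0.28·43.2216 + 0.23·30.4984 + 0.29·10.2 = 27.2274.
Var(X) = E[X²] − (E[X])² = 27.2274 − 21.0384 = 6.18901.
SD(X) = √6.18901 = 2.48777.

2.488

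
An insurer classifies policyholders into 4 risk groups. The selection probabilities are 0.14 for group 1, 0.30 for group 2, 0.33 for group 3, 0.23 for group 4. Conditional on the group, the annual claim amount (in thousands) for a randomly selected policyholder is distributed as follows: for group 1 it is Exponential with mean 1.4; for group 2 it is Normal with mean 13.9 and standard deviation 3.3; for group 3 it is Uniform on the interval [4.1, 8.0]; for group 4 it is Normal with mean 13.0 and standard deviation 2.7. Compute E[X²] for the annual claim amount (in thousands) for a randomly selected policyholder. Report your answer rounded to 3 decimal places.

For each component E[X²] = Var + (mean)², giving 1: 3.92; 2: 204.1; 3: 37.87; 4: 176.29.
Overall E[X²] = 0.14·3.92 + 0.3·204.1 + 0.33·37.87 + 0.23·176.29 = 114.823.

114.823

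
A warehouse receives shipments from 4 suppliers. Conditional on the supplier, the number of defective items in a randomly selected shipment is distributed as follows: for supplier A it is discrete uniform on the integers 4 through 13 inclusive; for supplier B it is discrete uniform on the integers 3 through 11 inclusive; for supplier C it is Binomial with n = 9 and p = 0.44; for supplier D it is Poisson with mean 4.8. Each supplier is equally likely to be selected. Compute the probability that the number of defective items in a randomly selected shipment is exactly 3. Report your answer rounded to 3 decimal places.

Conditional on each supplier, P(X = 3): A: 0; B: 0.111111; C: 0.220681; D: 0.151691.
By total probability, P(X = 3) = 0.25·0 + 0.25·0.111111 + 0.25·0.220681 + 0.25·0.151691 = 0.120871.

0.121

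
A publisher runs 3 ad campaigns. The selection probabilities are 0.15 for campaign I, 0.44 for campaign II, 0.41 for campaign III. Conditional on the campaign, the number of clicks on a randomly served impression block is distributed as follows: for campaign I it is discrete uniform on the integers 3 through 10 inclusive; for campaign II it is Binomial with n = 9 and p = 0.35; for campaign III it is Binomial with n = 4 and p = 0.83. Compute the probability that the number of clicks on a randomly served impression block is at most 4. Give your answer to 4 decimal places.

0.8119

Conditional on each campaign, P(X ≤ 4): I: 0.25; II: 0.828281; III: 1.
By total probability, P(X ≤ 4) = 0.15·0.25 + 0.44·0.828281 + 0.41·1 = 0.811944.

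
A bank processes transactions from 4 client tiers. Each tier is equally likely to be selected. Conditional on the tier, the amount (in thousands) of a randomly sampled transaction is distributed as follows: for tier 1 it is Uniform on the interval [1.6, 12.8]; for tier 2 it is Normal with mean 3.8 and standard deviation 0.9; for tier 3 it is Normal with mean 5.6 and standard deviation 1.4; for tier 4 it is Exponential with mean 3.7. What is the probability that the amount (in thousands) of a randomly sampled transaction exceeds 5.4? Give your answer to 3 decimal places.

0.372

Conditional on each tier, P(X > 5.4): 1: 0.660714; 2: 0.0377202; 3: 0.556798; 4: 0.232362.
By total probability, P(X > 5.4) = 0.25·0.660714 + 0.25·0.0377202 + 0.25·0.556798 + 0.25·0.232362 = 0.371899.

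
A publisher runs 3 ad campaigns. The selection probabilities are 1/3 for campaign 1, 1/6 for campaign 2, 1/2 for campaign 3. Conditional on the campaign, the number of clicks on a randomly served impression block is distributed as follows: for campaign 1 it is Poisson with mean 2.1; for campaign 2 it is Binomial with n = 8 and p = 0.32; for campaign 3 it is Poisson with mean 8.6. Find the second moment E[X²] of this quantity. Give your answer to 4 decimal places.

For each component E[X²] = Var + (mean)², giving 1: 6.51; 2: 8.2944; 3: 82.56.
Overall E[X²] = 0.333333·6.51 + 0.166667·8.2944 + 0.5·82.56 = 44.8324.

44.8324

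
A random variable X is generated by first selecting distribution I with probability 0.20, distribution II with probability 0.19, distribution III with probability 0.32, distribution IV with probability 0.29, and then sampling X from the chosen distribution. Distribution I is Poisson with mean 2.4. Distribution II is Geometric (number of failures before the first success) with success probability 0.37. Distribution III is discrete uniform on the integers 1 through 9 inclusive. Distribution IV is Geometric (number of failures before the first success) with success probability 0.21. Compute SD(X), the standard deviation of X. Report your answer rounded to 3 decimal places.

Per component, I: μ=2.4, E[X²]=8.16; II: μ=1.7027, E[X²]=7.5011; III: μ=5, E[X²]=31.6667; IV: μ=3.7619, E[X²]=32.0658.
E[X] = 0.2·2.4 + 0.19·1.7027 + 0.32·5 + 0.29·3.7619 = 3.49447.
E[X²] = 0.2·8.16 + 0.19·7.5011 + 0.32·31.6667 + 0.29·32.0658 = 22.4896.
Var(X) = E[X²] − (E[X])² = 22.4896 − 12.2113 = 10.2783.
SD(X) = √10.2783 = 3.20598.

3.206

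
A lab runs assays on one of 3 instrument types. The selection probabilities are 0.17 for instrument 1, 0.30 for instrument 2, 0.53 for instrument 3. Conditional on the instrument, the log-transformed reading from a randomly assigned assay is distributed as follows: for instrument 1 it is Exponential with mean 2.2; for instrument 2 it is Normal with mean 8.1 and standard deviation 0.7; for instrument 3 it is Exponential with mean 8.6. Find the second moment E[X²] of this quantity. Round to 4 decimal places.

For each component E[X²] = Var + (mean)², giving 1: 9.68; 2: 66.1; 3: 147.92.
Overall E[X²] = 0.17·9.68 + 0.3·66.1 + 0.53·147.92 = 99.8732.

99.8732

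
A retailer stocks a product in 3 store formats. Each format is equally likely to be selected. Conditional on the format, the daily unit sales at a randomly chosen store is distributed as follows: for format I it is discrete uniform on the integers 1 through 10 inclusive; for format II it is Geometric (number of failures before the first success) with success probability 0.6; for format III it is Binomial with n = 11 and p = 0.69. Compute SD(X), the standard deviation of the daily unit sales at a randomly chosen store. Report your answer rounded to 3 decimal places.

Per component, I: μ=5.5, E[X²]=38.5; II: μ=0.666667, E[X²]=1.55556; III: μ=7.59, E[X²]=59.961.
E[X] = 0.333333·5.5 + 0.333333·0.666667 + 0.333333·7.59 = 4.58556.
E[X²] = 0.333333·38.5 + 0.333333·1.55556 + 0.333333·59.961 = 33.3389.
Var(X) = E[X²] − (E[X])² = 33.3389 − 21.0273 = 12.3115.
SD(X) = √12.3115 = 3.50878.

3.509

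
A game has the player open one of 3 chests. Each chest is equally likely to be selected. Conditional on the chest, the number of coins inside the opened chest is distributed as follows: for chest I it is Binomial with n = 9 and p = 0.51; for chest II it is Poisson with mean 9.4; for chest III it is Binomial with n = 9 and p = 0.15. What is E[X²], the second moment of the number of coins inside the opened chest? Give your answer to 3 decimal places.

41.349

For each component E[X²] = Var + (mean)², giving I: 23.3172; II: 97.76; III: 2.97.
Overall E[X²] = 0.333333·23.3172 + 0.333333·97.76 + 0.333333·2.97 = 41.3491.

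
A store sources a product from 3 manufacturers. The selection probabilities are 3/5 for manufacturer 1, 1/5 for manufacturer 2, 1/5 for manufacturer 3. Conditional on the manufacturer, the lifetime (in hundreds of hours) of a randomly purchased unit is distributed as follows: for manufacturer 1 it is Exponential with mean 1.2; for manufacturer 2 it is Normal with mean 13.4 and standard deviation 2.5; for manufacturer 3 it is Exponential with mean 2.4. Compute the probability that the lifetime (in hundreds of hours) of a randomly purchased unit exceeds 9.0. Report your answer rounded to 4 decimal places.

Conditional on each manufacturer, P(X > 9.0): 1: 0.000553084; 2: 0.960796; 3: 0.0235177.
By total probability, P(X > 9.0) = 0.6·0.000553084 + 0.2·0.960796 + 0.2·0.0235177 = 0.197195.

0.1972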